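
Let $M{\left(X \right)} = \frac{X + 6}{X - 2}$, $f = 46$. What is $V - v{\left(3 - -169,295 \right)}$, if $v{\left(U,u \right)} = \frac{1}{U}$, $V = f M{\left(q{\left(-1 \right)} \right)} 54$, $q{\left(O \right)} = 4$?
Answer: $\frac{2136239}{172} \approx 12420.0$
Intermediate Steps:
$M{\left(X \right)} = \frac{6 + X}{-2 + X}$
$V = 12420$ ($V = 46 \frac{6 + 4}{-2 + 4} \cdot 54 = 46 \cdot \frac{1}{2} \cdot 10 \cdot 54 = 46 \cdot 5 \cdot 54 = 230 \cdot 54 = 12420$)
$V - v{\left(3 - -169,295 \right)} = 12420 - \frac{1}{3 - -169} = 12420 - \frac{1}{3 + 169} = 12420 - \frac{1}{172} = \frac{2136239}{172}$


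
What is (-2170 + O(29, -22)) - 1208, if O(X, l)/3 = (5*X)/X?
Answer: -3363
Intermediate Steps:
O(X, l) = 15 (O(X, l) = 3*((5*X)/X) = 3*5 = 15)
(-2170 + O(29, -22)) - 1208 = (-2170 + 15) - 1208 = -2155 - 1208 = -3363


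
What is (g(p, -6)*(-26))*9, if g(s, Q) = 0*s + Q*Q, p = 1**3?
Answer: -8424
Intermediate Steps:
p = 1
g(s, Q) = Q**2 (g(s, Q) = 0 + Q**2 = Q**2)
(g(p, -6)*(-26))*9 = ((-6)**2*(-26))*9 = (36*(-26))*9 = -936*9 = -8424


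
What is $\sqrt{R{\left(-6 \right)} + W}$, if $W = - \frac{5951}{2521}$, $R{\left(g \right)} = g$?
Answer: $\frac{i \sqrt{53135117}}{2521} \approx 2.8915 i$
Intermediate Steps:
$W = - \frac{5951}{2521}$ ($W = \left(-5951\right) \frac{1}{2521} = - \frac{5951}{2521} \approx -2.3606$)
$\sqrt{R{\left(-6 \right)} + W} = \sqrt{-6 - \frac{5951}{2521}} = \sqrt{- \frac{21077}{2521}} = \frac{i \sqrt{53135117}}{2521}$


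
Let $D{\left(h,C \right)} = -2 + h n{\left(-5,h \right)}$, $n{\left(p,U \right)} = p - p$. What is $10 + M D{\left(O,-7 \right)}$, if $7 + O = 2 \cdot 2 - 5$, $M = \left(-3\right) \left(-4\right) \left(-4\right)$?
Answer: $106$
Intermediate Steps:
$M = -48$ ($M = 12 \left(-4\right) = -48$)
$n{\left(p,U \right)} = 0$
$O = -8$ ($O = -7 + \left(2 \cdot 2 - 5\right) = -7 + \left(4 - 5\right) = -7 - 1 = -8$)
$D{\left(h,C \right)} = -2$ ($D{\left(h,C \right)} = -2 + h 0 = -2 + 0 = -2$)
$10 + M D{\left(O,-7 \right)} = 10 - -96 = 10 + 96 = 106$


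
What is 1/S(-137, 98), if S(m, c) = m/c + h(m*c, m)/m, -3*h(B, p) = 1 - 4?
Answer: -13426/18867 ≈ -0.71161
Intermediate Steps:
h(B, p) = 1 (h(B, p) = -(1 - 4)/3 = -⅓*(-3) = 1)
S(m, c) = 1/m + m/c (S(m, c) = m/c + 1/m = 1/m + m/c)
1/S(-137, 98) = 1/(1/(-137) - 137/98) = 1/(-1/137 - 137*1/98) = 1/(-1/137 - 137/98) = 1/(-18867/13426) = -13426/18867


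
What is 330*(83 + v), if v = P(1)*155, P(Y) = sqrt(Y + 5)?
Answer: 27390 + 51150*sqrt(6) ≈ 1.5268e+5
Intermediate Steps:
P(Y) = sqrt(5 + Y)
v = 155*sqrt(6) (v = sqrt(5 + 1)*155 = sqrt(6)*155 = 155*sqrt(6) ≈ 379.67)
330*(83 + v) = 330*(83 + 155*sqrt(6)) = 27390 + 51150*sqrt(6)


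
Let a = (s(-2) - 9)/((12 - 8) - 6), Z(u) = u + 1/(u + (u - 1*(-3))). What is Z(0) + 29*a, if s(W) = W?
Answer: 959/6 ≈ 159.83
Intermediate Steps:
Z(u) = u + 1/(3 + 2*u) (Z(u) = u + 1/(u + (u + 3)) = u + 1/(u + (3 + u)) = u + 1/(3 + 2*u))
a = 11/2 (a = (-2 - 9)/((12 - 8) - 6) = -11/(4 - 6) = -11/(-2) = -11*(-½) = 11/2 ≈ 5.5000)
Z(0) + 29*a = (1 + 2*0² + 3*0)/(3 + 2*0) + 29*(11/2) = (1 + 2*0 + 0)/(3 + 0) + 319/2 = (1 + 0 + 0)/3 + 319/2 = (⅓)*1 + 319/2 = ⅓ + 319/2 = 959/6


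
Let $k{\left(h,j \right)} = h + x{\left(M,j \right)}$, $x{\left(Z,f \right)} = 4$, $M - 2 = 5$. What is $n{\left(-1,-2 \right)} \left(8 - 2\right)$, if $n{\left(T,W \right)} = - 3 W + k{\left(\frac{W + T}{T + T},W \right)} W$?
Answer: $-30$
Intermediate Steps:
$M = 7$ ($M = 2 + 5 = 7$)
$k{\left(h,j \right)} = 4 + h$ ($k{\left(h,j \right)} = h + 4 = 4 + h$)
$n{\left(T,W \right)} = - 3 W + W \left(4 + \frac{T + W}{2 T}\right)$ ($n{\left(T,W \right)} = - 3 W + \left(4 + \frac{W + T}{T + T}\right) W = - 3 W + \left(4 + \frac{T + W}{2 T}\right) W = - 3 W + W \left(4 + \frac{T + W}{2 T}\right)$)
$n{\left(-1,-2 \right)} \left(8 - 2\right) = \frac{1}{2} \left(-2\right) \frac{1}{-1} \left(-2 + 3 \left(-1\right)\right) \left(8 - 2\right) = \frac{1}{2} \left(-2\right) \left(-1\right) \left(-2 - 3\right) \left(8 + \left(-3 + 1\right)\right) = \frac{1}{2} \left(-2\right) \left(-1\right) \left(-5\right) \left(8 - 2\right) = \left(-5\right) 6 = -30$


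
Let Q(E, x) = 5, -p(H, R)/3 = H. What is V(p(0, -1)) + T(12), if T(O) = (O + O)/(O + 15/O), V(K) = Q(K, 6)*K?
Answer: 96/53 ≈ 1.8113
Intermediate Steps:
p(H, R) = -3*H
V(K) = 5*K
T(O) = 2*O/(O + 15/O) (T(O) = (2*O)/(O + 15/O) = 2*O/(O + 15/O))
V(p(0, -1)) + T(12) = 5*(-3*0) + 2*12²/(15 + 12²) = 5*0 + 2*144/(15 + 144) = 0 + 2*144/159 = 0 + 2*144*(1/159) = 0 + 96/53 = 96/53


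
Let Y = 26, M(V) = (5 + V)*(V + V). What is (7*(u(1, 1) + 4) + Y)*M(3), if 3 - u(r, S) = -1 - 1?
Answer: 4272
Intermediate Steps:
u(r, S) = 5 (u(r, S) = 3 - (-1 - 1) = 3 - 1*(-2) = 3 + 2 = 5)
M(V) = 2*V*(5 + V) (M(V) = (5 + V)*(2*V) = 2*V*(5 + V))
(7*(u(1, 1) + 4) + Y)*M(3) = (7*(5 + 4) + 26)*(2*3*(5 + 3)) = (7*9 + 26)*(2*3*8) = (63 + 26)*48 = 89*48 = 4272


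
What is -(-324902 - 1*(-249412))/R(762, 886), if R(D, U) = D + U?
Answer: 37745/824 ≈ 45.807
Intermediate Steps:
-(-324902 - 1*(-249412))/R(762, 886) = -(-324902 - 1*(-249412))/(762 + 886) = -(-324902 + 249412)/1648 = -(-75490)/1648 = -1*(-37745/824) = 37745/824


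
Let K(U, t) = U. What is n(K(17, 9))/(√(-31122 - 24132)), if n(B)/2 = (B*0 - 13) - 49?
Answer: 62*I*√55254/27627 ≈ 0.52752*I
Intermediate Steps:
n(B) = -124 (n(B) = 2*((B*0 - 13) - 49) = 2*((0 - 13) - 49) = 2*(-13 - 49) = 2*(-62) = -124)
n(K(17, 9))/(√(-31122 - 24132)) = -124/√(-31122 - 24132) = -124*(-I*√55254/55254) = -(-62)*I*√55254/27627 = 62*I*√55254/27627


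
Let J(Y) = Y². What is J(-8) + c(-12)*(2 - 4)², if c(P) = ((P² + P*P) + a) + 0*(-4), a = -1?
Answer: 1212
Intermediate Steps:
c(P) = -1 + 2*P² (c(P) = ((P² + P*P) - 1) + 0*(-4) = ((P² + P²) - 1) + 0 = (2*P² - 1) + 0 = (-1 + 2*P²) + 0 = -1 + 2*P²)
J(-8) + c(-12)*(2 - 4)² = (-8)² + (-1 + 2*(-12)²)*(2 - 4)² = 64 + (-1 + 2*144)*(-2)² = 64 + (-1 + 288)*4 = 64 + 287*4 = 64 + 1148 = 1212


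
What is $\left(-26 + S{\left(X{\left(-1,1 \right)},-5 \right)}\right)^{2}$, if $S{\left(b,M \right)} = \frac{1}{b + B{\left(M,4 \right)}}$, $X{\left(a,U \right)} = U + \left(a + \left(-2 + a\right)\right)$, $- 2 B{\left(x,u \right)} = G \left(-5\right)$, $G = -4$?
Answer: $\frac{114921}{169} \approx 680.01$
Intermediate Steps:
$B{\left(x,u \right)} = -10$ ($B{\left(x,u \right)} = - \frac{\left(-4\right) \left(-5\right)}{2} = \left(- \frac{1}{2}\right) 20 = -10$)
$X{\left(a,U \right)} = -2 + U + 2 a$ ($X{\left(a,U \right)} = U + \left(-2 + 2 a\right) = -2 + U + 2 a$)
$S{\left(b,M \right)} = \frac{1}{-10 + b}$ ($S{\left(b,M \right)} = \frac{1}{b - 10} = \frac{1}{-10 + b}$)
$\left(-26 + S{\left(X{\left(-1,1 \right)},-5 \right)}\right)^{2} = \left(-26 + \frac{1}{-10 + \left(-2 + 1 + 2 \left(-1\right)\right)}\right)^{2} = \left(-26 + \frac{1}{-10 - 3}\right)^{2} = \left(-26 + \frac{1}{-13}\right)^{2} = \left(-26 - \frac{1}{13}\right)^{2} = \left(- \frac{339}{13}\right)^{2} = \frac{114921}{169}$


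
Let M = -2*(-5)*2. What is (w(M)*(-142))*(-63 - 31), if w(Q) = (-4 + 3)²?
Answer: 13348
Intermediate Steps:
M = 20 (M = 10*2 = 20)
w(Q) = 1 (w(Q) = (-1)² = 1)
(w(M)*(-142))*(-63 - 31) = (1*(-142))*(-63 - 31) = -142*(-94) = 13348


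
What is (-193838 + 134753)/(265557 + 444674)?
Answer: -59085/710231 ≈ -0.083191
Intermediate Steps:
(-193838 + 134753)/(265557 + 444674) = -59085/710231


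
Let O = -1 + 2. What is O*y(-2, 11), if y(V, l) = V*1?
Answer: -2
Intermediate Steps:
y(V, l) = V
O = 1
O*y(-2, 11) = 1*(-2) = -2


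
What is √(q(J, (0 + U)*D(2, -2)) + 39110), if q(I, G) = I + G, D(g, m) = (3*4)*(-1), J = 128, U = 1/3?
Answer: √39234 ≈ 198.08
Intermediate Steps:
U = ⅓ ≈ 0.33333
D(g, m) = -12 (D(g, m) = 12*(-1) = -12)
q(I, G) = G + I
√(q(J, (0 + U)*D(2, -2)) + 39110) = √(((0 + ⅓)*(-12) + 128) + 39110) = √(((⅓)*(-12) + 128) + 39110) = √((-4 + 128) + 39110) = √(124 + 39110) = √39234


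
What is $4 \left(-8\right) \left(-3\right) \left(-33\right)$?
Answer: $-3168$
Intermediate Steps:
$4 \left(-8\right) \left(-3\right) \left(-33\right) = \left(-32\right) \left(-3\right) \left(-33\right) = 96 \left(-33\right) = -3168$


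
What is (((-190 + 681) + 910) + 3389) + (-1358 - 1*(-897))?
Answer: 4329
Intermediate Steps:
(((-190 + 681) + 910) + 3389) + (-1358 - 1*(-897)) = ((491 + 910) + 3389) + (-1358 + 897) = (1401 + 3389) - 461 = 4790 - 461 = 4329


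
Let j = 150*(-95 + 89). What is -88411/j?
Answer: 88411/900 ≈ 98.234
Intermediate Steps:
j = -900 (j = 150*(-6) = -900)
-88411/j = -88411/(-900) = -88411*(-1/900) = 88411/900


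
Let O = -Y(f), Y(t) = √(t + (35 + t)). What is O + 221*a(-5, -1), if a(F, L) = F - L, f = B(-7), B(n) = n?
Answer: -884 - √21 ≈ -888.58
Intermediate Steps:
f = -7
Y(t) = √(35 + 2*t)
O = -√21 (O = -√(35 + 2*(-7)) = -√(35 - 14) = -√21 ≈ -4.5826)
O + 221*a(-5, -1) = -√21 + 221*(-5 - 1*(-1)) = -√21 + 221*(-5 + 1) = -√21 + 221*(-4) = -√21 - 884 = -884 - √21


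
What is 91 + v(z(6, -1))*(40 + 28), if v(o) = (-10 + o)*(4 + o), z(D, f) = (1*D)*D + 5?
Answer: 94951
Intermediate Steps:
z(D, f) = 5 + D² (z(D, f) = D*D + 5 = D² + 5 = 5 + D²)
91 + v(z(6, -1))*(40 + 28) = 91 + (-40 + (5 + 6²)² - 6*(5 + 6²))*(40 + 28) = 91 + (-40 + (5 + 36)² - 6*(5 + 36))*68 = 91 + (-40 + 41² - 6*41)*68 = 91 + (-40 + 1681 - 246)*68 = 91 + 1395*68 = 91 + 94860 = 94951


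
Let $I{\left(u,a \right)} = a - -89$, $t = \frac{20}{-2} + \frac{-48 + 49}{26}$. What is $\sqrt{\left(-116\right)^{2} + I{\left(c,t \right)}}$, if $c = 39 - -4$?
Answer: $\frac{\sqrt{9149686}}{26} \approx 116.34$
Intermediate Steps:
$c = 43$ ($c = 39 + 4 = 43$)
$t = - \frac{259}{26}$ ($t = 20 \left(- \frac{1}{2}\right) + 1 \cdot \frac{1}{26} = -10 + \frac{1}{26} = - \frac{259}{26} \approx -9.9615$)
$I{\left(u,a \right)} = 89 + a$ ($I{\left(u,a \right)} = a + 89 = 89 + a$)
$\sqrt{\left(-116\right)^{2} + I{\left(c,t \right)}} = \sqrt{\left(-116\right)^{2} + \left(89 - \frac{259}{26}\right)} = \sqrt{13456 + \frac{2055}{26}} = \sqrt{\frac{351911}{26}} = \frac{\sqrt{9149686}}{26}$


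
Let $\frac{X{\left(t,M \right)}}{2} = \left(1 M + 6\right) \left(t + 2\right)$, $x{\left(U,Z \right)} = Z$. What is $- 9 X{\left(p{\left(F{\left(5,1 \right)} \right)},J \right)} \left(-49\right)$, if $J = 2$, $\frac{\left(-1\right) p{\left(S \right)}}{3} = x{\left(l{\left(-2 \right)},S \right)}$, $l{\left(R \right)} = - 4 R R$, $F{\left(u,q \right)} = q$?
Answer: $-7056$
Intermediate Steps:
$l{\left(R \right)} = - 4 R^{2}$
$p{\left(S \right)} = - 3 S$
$X{\left(t,M \right)} = 2 \left(2 + t\right) \left(6 + M\right)$ ($X{\left(t,M \right)} = 2 \left(1 M + 6\right) \left(t + 2\right) = 2 \left(M + 6\right) \left(2 + t\right) = 2 \left(6 + M\right) \left(2 + t\right) = 2 \left(2 + t\right) \left(6 + M\right)$)
$- 9 X{\left(p{\left(F{\left(5,1 \right)} \right)},J \right)} \left(-49\right) = - 9 \left(24 + 4 \cdot 2 + 12 \left(\left(-3\right) 1\right) + 2 \cdot 2 \left(\left(-3\right) 1\right)\right) \left(-49\right) = - 9 \left(24 + 8 + 12 \left(-3\right) + 2 \cdot 2 \left(-3\right)\right) \left(-49\right) = - 9 \left(24 + 8 - 36 - 12\right) \left(-49\right) = \left(-9\right) \left(-16\right) \left(-49\right) = 144 \left(-49\right) = -7056$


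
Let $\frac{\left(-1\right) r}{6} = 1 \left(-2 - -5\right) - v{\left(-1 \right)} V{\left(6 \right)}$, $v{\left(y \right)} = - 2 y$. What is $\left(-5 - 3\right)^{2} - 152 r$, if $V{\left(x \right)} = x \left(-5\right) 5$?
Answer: $276400$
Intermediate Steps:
$V{\left(x \right)} = - 25 x$ ($V{\left(x \right)} = - 5 x 5 = - 25 x$)
$r = -1818$ ($r = - 6 \left(1 \left(-2 - -5\right) - \left(-2\right) \left(-1\right) \left(\left(-25\right) 6\right)\right) = - 6 \left(1 \left(-2 + 5\right) - 2 \left(-150\right)\right) = - 6 \left(1 \cdot 3 - -300\right) = - 6 \left(3 + 300\right) = \left(-6\right) 303 = -1818$)
$\left(-5 - 3\right)^{2} - 152 r = \left(-5 - 3\right)^{2} - -276336 = \left(-8\right)^{2} + 276336 = 64 + 276336 = 276400$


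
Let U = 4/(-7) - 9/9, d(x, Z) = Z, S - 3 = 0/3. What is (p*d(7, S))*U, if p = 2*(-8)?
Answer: 528/7 ≈ 75.429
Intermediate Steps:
S = 3 (S = 3 + 0/3 = 3 + 0*(⅓) = 3 + 0 = 3)
U = -11/7 (U = 4*(-⅐) - 9*⅑ = -4/7 - 1 = -11/7 ≈ -1.5714)
p = -16
(p*d(7, S))*U = -16*3*(-11/7) = -48*(-11/7) = 528/7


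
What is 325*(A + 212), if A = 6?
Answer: 70850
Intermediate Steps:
325*(A + 212) = 325*(6 + 212) = 325*218 = 70850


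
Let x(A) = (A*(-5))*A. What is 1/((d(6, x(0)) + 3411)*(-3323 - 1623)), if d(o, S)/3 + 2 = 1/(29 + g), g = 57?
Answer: -43/724176009 ≈ -5.9378e-8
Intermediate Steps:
x(A) = -5*A² (x(A) = (-5*A)*A = -5*A²)
d(o, S) = -513/86 (d(o, S) = -6 + 3/(29 + 57) = -6 + 3/86 = -513/86)
1/((d(6, x(0)) + 3411)*(-3323 - 1623)) = 1/((-513/86 + 3411)*(-3323 - 1623)) = 1/((292833/86)*(-4946)) = 1/(-724176009/43) = -43/724176009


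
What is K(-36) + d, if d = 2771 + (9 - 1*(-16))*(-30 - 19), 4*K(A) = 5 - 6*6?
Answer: 6153/4 ≈ 1538.3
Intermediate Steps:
K(A) = -31/4 (K(A) = (5 - 6*6)/4 = (5 - 36)/4 = (¼)*(-31) = -31/4)
d = 1546 (d = 2771 + (9 + 16)*(-49) = 2771 + 25*(-49) = 2771 - 1225 = 1546)
K(-36) + d = -31/4 + 1546 = 6153/4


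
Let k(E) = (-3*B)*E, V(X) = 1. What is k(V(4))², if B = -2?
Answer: 36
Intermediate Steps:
k(E) = 6*E (k(E) = (-3*(-2))*E = 6*E)
k(V(4))² = (6*1)² = 6² = 36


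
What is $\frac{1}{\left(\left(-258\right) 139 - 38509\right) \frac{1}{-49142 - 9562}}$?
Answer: $\frac{58704}{74371} \approx 0.78934$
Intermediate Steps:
$\frac{1}{\left(\left(-258\right) 139 - 38509\right) \frac{1}{-49142 - 9562}} = \frac{1}{\left(-35862 - 38509\right) \frac{1}{-49142 - 9562}} = \frac{1}{\left(-74371\right) \frac{1}{-49142 - 9562}} = \frac{1}{\left(-74371\right) \frac{1}{-58704}} = \frac{1}{\left(-74371\right) \left(- \frac{1}{58704}\right)} = \frac{1}{\frac{74371}{58704}} = \frac{58704}{74371}$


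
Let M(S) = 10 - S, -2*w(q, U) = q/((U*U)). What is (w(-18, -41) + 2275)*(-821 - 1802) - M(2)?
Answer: -10031110380/1681 ≈ -5.9673e+6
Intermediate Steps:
w(q, U) = -q/(2*U²) (w(q, U) = -q/(2*(U*U)) = -q/(2*(U²)) = -q/(2*U²))
(w(-18, -41) + 2275)*(-821 - 1802) - M(2) = (-½*(-18)/(-41)² + 2275)*(-821 - 1802) - (10 - 1*2) = (-½*(-18)*1/1681 + 2275)*(-2623) - (10 - 2) = (9/1681 + 2275)*(-2623) - 1*8 = (3824284/1681)*(-2623) - 8 = -10031096932/1681 - 8 = -10031110380/1681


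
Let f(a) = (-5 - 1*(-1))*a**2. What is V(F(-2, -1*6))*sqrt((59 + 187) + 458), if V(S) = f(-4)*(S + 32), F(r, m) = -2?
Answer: -15360*sqrt(11) ≈ -50943.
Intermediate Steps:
f(a) = -4*a**2 (f(a) = (-5 + 1)*a**2 = -4*a**2)
V(S) = -2048 - 64*S (V(S) = (-4*(-4)**2)*(S + 32) = (-4*16)*(32 + S) = -64*(32 + S) = -2048 - 64*S)
V(F(-2, -1*6))*sqrt((59 + 187) + 458) = (-2048 - 64*(-2))*sqrt((59 + 187) + 458) = (-2048 + 128)*sqrt(246 + 458) = -15360*sqrt(11)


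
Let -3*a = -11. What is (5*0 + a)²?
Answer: 121/9 ≈ 13.444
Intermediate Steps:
a = 11/3 (a = -⅓*(-11) = 11/3 ≈ 3.6667)
(5*0 + a)² = (5*0 + 11/3)² = (0 + 11/3)² = (11/3)² = 121/9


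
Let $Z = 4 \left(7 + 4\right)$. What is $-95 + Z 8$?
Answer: $257$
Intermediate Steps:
$Z = 44$ ($Z = 4 \cdot 11 = 44$)
$-95 + Z 8 = -95 + 44 \cdot 8 = -95 + 352 = 257$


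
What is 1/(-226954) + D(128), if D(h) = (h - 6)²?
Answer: 3377983335/226954 ≈ 14884.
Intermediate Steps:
D(h) = (-6 + h)²
1/(-226954) + D(128) = 1/(-226954) + (-6 + 128)² = -1/226954 + 122² = -1/226954 + 14884 = 3377983335/226954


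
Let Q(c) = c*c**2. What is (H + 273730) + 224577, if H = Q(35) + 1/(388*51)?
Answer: 10708909417/19788 ≈ 5.4118e+5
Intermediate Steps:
Q(c) = c**3
H = 848410501/19788 (H = 35**3 + 1/(388*51) = 42875 + 1/19788 = 848410501/19788 ≈ 42875.)
(H + 273730) + 224577 = (848410501/19788 + 273730) + 224577 = 6264979741/19788 + 224577 = 10708909417/19788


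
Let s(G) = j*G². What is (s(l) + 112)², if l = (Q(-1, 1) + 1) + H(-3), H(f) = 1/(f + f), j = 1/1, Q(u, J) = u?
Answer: 16265089/1296 ≈ 12550.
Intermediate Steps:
j = 1
H(f) = 1/(2*f)
l = -⅙ (l = (-1 + 1) + (½)/(-3) = 0 + (½)*(-⅓) = 0 - ⅙ = -⅙ ≈ -0.16667)
s(G) = G² (s(G) = 1*G² = G²)
(s(l) + 112)² = ((-⅙)² + 112)² = (1/36 + 112)² = (4033/36)² = 16265089/1296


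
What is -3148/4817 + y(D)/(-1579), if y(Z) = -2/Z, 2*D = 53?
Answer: -263427408/403120279 ≈ -0.65347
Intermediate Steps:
D = 53/2 (D = (½)*53 = 53/2 ≈ 26.500)
-3148/4817 + y(D)/(-1579) = -3148/4817 - 2/53/2/(-1579) = -3148*1/4817 - 2*2/53*(-1/1579) = -3148/4817 - 4/53*(-1/1579) = -3148/4817 + 4/83687 = -263427408/403120279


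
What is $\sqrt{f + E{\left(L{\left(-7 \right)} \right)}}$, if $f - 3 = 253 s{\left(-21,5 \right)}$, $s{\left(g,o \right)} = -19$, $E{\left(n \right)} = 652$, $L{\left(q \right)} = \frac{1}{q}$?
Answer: $2 i \sqrt{1038} \approx 64.436 i$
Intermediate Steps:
$f = -4804$ ($f = 3 + 253 \left(-19\right) = 3 - 4807 = -4804$)
$\sqrt{f + E{\left(L{\left(-7 \right)} \right)}} = \sqrt{-4804 + 652} = \sqrt{-4152} = 2 i \sqrt{1038}$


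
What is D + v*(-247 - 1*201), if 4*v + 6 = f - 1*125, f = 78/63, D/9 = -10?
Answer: 43330/3 ≈ 14443.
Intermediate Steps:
D = -90 (D = 9*(-10) = -90)
f = 26/21 (f = 78*(1/63) = 26/21 ≈ 1.2381)
v = -2725/84 (v = -3/2 + (26/21 - 1*125)/4 = -3/2 + (26/21 - 125)/4 = -3/2 + (¼)*(-2599/21) = -3/2 - 2599/84 = -2725/84 ≈ -32.440)
D + v*(-247 - 1*201) = -90 - 2725*(-247 - 1*201)/84 = -90 - 2725*(-247 - 201)/84 = -90 - 2725/84*(-448) = -90 + 43600/3 = 43330/3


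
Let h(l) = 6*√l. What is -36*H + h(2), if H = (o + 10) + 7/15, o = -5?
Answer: -984/5 + 6*√2 ≈ -188.31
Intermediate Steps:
H = 82/15 (H = (-5 + 10) + 7/15 = 5 + 7*(1/15) = 5 + 7/15 = 82/15 ≈ 5.4667)
-36*H + h(2) = -36*82/15 + 6*√2 = -984/5 + 6*√2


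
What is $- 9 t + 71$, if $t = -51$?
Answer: $530$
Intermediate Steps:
$- 9 t + 71 = \left(-9\right) \left(-51\right) + 71 = 459 + 71 = 530$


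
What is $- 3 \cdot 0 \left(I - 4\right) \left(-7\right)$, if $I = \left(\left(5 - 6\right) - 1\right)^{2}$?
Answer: $0$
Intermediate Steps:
$I = 4$ ($I = \left(\left(5 - 6\right) - 1\right)^{2} = \left(-1 - 1\right)^{2} = \left(-2\right)^{2} = 4$)
$- 3 \cdot 0 \left(I - 4\right) \left(-7\right) = - 3 \cdot 0 \left(4 - 4\right) \left(-7\right) = - 3 \cdot 0 \cdot 0 \left(-7\right) = \left(-3\right) 0 \left(-7\right) = 0 \left(-7\right) = 0$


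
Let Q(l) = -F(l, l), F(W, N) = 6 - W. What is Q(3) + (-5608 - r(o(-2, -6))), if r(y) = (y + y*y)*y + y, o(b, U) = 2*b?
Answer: -5559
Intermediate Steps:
r(y) = y + y*(y + y²) (r(y) = (y + y²)*y + y = y*(y + y²) + y = y + y*(y + y²))
Q(l) = -6 + l (Q(l) = -(6 - l) = -6 + l)
Q(3) + (-5608 - r(o(-2, -6))) = (-6 + 3) + (-5608 - 2*(-2)*(1 + 2*(-2) + (2*(-2))²)) = -3 + (-5608 - (-4)*(1 - 4 + (-4)²)) = -3 + (-5608 - (-4)*(1 - 4 + 16)) = -3 + (-5608 - (-4)*13) = -3 + (-5608 - 1*(-52)) = -3 + (-5608 + 52) = -3 - 5556 = -5559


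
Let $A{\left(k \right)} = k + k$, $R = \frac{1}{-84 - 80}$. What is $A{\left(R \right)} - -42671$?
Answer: $\frac{3499021}{82} \approx 42671.0$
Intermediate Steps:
$R = - \frac{1}{164}$ ($R = \frac{1}{-164} = - \frac{1}{164} \approx -0.0060976$)
$A{\left(k \right)} = 2 k$
$A{\left(R \right)} - -42671 = 2 \left(- \frac{1}{164}\right) - -42671 = - \frac{1}{82} + 42671 = \frac{3499021}{82}$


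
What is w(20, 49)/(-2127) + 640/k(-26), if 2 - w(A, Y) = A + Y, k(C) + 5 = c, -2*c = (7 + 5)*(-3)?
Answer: 1362151/27651 ≈ 49.262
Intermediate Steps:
c = 18 (c = -(7 + 5)*(-3)/2 = -6*(-3) = -1/2*(-36) = 18)
k(C) = 13 (k(C) = -5 + 18 = 13)
w(A, Y) = 2 - A - Y (w(A, Y) = 2 - (A + Y) = 2 + (-A - Y) = 2 - A - Y)
w(20, 49)/(-2127) + 640/k(-26) = (2 - 1*20 - 1*49)/(-2127) + 640/13 = (2 - 20 - 49)*(-1/2127) + 640*(1/13) = -67*(-1/2127) + 640/13 = 67/2127 + 640/13 = 1362151/27651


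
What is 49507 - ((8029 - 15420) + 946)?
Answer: 55952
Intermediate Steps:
49507 - ((8029 - 15420) + 946) = 49507 - (-7391 + 946) = 49507 - 1*(-6445) = 49507 + 6445 = 55952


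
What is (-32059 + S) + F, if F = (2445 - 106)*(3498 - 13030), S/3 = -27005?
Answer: -22408422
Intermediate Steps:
S = -81015 (S = 3*(-27005) = -81015)
F = -22295348 (F = 2339*(-9532) = -22295348)
(-32059 + S) + F = (-32059 - 81015) - 22295348 = -113074 - 22295348 = -22408422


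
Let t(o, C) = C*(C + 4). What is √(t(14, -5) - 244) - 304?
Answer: -304 + I*√239 ≈ -304.0 + 15.46*I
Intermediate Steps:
t(o, C) = C*(4 + C)
√(t(14, -5) - 244) - 304 = √(-5*(4 - 5) - 244) - 304 = √(-5*(-1) - 244) - 304 = √(5 - 244) - 304 = √(-239) - 304 = I*√239 - 304 = -304 + I*√239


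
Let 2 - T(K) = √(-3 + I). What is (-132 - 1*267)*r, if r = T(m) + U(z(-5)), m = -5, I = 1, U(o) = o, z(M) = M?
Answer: 1197 + 399*I*√2 ≈ 1197.0 + 564.27*I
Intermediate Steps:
T(K) = 2 - I*√2 (T(K) = 2 - √(-3 + 1) = 2 - √(-2) = 2 - I*√2)
r = -3 - I*√2 (r = (2 - I*√2) - 5 = -3 - I*√2 ≈ -3.0 - 1.4142*I)
(-132 - 1*267)*r = (-132 - 1*267)*(-3 - I*√2) = (-132 - 267)*(-3 - I*√2) = -399*(-3 - I*√2) = 1197 + 399*I*√2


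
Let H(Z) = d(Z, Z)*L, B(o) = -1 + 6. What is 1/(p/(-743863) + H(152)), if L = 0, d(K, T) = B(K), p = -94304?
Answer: 743863/94304 ≈ 7.8879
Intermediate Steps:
B(o) = 5
d(K, T) = 5
H(Z) = 0 (H(Z) = 5*0 = 0)
1/(p/(-743863) + H(152)) = 1/(-94304/(-743863) + 0) = 1/(-94304*(-1/743863) + 0) = 1/(94304/743863 + 0) = 1/(94304/743863) = 743863/94304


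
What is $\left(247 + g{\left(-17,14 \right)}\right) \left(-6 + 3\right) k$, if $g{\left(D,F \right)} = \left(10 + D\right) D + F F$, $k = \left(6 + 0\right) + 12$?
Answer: $-30348$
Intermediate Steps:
$k = 18$ ($k = 6 + 12 = 18$)
$g{\left(D,F \right)} = F^{2} + D \left(10 + D\right)$ ($g{\left(D,F \right)} = D \left(10 + D\right) + F^{2} = F^{2} + D \left(10 + D\right)$)
$\left(247 + g{\left(-17,14 \right)}\right) \left(-6 + 3\right) k = \left(247 + \left(\left(-17\right)^{2} + 14^{2} + 10 \left(-17\right)\right)\right) \left(-6 + 3\right) 18 = \left(247 + \left(289 + 196 - 170\right)\right) \left(\left(-3\right) 18\right) = \left(247 + 315\right) \left(-54\right) = 562 \left(-54\right) = -30348$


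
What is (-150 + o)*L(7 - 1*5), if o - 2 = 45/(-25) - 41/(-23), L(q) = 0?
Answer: 0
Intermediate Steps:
o = 228/115 (o = 2 + (45/(-25) - 41/(-23)) = 2 + (45*(-1/25) - 41*(-1/23)) = 2 + (-9/5 + 41/23) = 2 - 2/115 = 228/115 ≈ 1.9826)
(-150 + o)*L(7 - 1*5) = (-150 + 228/115)*0 = -17022/115*0 = 0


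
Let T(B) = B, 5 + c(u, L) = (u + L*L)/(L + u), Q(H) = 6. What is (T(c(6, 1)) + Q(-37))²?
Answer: 4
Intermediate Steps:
c(u, L) = -5 + (u + L²)/(L + u) (c(u, L) = -5 + (u + L*L)/(L + u) = -5 + (u + L²)/(L + u))
(T(c(6, 1)) + Q(-37))² = ((1² - 5*1 - 4*6)/(1 + 6) + 6)² = ((1 - 5 - 24)/7 + 6)² = ((⅐)*(-28) + 6)² = (-4 + 6)² = 2² = 4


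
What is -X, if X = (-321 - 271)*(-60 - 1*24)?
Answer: -49728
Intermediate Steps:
X = 49728 (X = -592*(-60 - 24) = -592*(-84) = 49728)
-X = -1*49728 = -49728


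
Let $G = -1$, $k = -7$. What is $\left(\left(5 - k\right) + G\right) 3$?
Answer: $33$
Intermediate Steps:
$\left(\left(5 - k\right) + G\right) 3 = \left(\left(5 - -7\right) - 1\right) 3 = \left(\left(5 + 7\right) - 1\right) 3 = \left(12 - 1\right) 3 = 11 \cdot 3 = 33$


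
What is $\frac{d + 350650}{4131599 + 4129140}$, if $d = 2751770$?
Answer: $\frac{3102420}{8260739} \approx 0.37556$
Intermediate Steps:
$\frac{d + 350650}{4131599 + 4129140} = \frac{2751770 + 350650}{4131599 + 4129140} = \frac{3102420}{8260739}$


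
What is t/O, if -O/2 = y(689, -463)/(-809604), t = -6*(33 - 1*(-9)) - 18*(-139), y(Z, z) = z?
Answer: -910804500/463 ≈ -1.9672e+6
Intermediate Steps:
t = 2250 (t = -6*(33 + 9) + 2502 = -6*42 + 2502 = -252 + 2502 = 2250)
O = -463/404802 (O = -(-926)/(-809604) = -(-926)*(-1)/809604 = -2*463/809604 = -463/404802 ≈ -0.0011438)
t/O = 2250/(-463/404802) = 2250*(-404802/463) = -910804500/463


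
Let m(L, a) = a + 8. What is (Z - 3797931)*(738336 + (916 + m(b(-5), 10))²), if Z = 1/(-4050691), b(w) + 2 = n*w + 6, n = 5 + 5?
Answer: -24779280219203282824/4050691 ≈ -6.1173e+12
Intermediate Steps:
n = 10
b(w) = 4 + 10*w (b(w) = -2 + (10*w + 6) = -2 + (6 + 10*w) = 4 + 10*w)
Z = -1/4050691 ≈ -2.4687e-7
m(L, a) = 8 + a
(Z - 3797931)*(738336 + (916 + m(b(-5), 10))²) = (-1/4050691 - 3797931)*(738336 + (916 + (8 + 10))²) = -15384244920322*(738336 + (916 + 18)²)/4050691 = -15384244920322*(738336 + 934²)/4050691 = -15384244920322*(738336 + 872356)/4050691 = -15384244920322/4050691*1610692 = -24779280219203282824/4050691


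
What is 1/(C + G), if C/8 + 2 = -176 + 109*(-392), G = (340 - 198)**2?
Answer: -1/323084 ≈ -3.0952e-6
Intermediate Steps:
G = 20164 (G = 142**2 = 20164)
C = -343248 (C = -16 + 8*(-176 + 109*(-392)) = -16 + 8*(-176 - 42728) = -16 + 8*(-42904) = -16 - 343232 = -343248)
1/(C + G) = 1/(-343248 + 20164) = 1/(-323084) = -1/323084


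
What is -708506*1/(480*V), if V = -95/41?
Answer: 14524373/22800 ≈ 637.03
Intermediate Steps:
V = -95/41 (V = -95*1/41 = -95/41 ≈ -2.3171)
-708506*1/(480*V) = -708506/(-8*(-60)*(-95/41)) = -708506/(480*(-95/41)) = -708506/(-45600/41) = -708506*(-41/45600) = 14524373/22800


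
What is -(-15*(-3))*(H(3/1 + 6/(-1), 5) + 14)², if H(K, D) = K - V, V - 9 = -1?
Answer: -405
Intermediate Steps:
V = 8 (V = 9 - 1 = 8)
H(K, D) = -8 + K (H(K, D) = K - 1*8 = K - 8 = -8 + K)
-(-15*(-3))*(H(3/1 + 6/(-1), 5) + 14)² = -(-15*(-3))*((-8 + (3/1 + 6/(-1))) + 14)² = -45*((-8 + (3*1 + 6*(-1))) + 14)² = -45*((-8 + (3 - 6)) + 14)² = -45*((-8 - 3) + 14)² = -45*(-11 + 14)² = -45*3² = -45*9 = -1*405 = -405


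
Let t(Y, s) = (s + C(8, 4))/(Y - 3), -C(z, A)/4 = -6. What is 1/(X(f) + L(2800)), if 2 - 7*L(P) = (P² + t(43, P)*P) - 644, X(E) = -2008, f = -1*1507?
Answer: -7/8051090 ≈ -8.6945e-7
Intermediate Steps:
C(z, A) = 24 (C(z, A) = -4*(-6) = 24)
f = -1507
t(Y, s) = (24 + s)/(-3 + Y) (t(Y, s) = (s + 24)/(Y - 3) = (24 + s)/(-3 + Y))
L(P) = 646/7 - P²/7 - P*(⅗ + P/40)/7 (L(P) = 2/7 - ((P² + ((24 + P)/(-3 + 43))*P) - 644)/7 = 2/7 - ((P² + ((24 + P)/40)*P) - 644)/7 = 2/7 - ((P² + (⅗ + P/40)*P) - 644)/7 = 2/7 - ((P² + P*(⅗ + P/40)) - 644)/7 = 2/7 - (-644 + P² + P*(⅗ + P/40))/7 = 2/7 + (92 - P²/7 - P*(⅗ + P/40)/7) = 646/7 - P²/7 - P*(⅗ + P/40)/7)
1/(X(f) + L(2800)) = 1/(-2008 + (646/7 - 41/280*2800² - 3/35*2800)) = 1/(-2008 + (646/7 - 41/280*7840000 - 240)) = 1/(-2008 + (646/7 - 1148000 - 240)) = 1/(-2008 - 8037034/7) = 1/(-8051090/7) = -7/8051090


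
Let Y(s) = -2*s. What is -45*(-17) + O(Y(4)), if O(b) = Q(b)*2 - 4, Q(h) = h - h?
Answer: 761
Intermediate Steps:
Q(h) = 0
O(b) = -4 (O(b) = 0*2 - 4 = 0 - 4 = -4)
-45*(-17) + O(Y(4)) = -45*(-17) - 4 = 765 - 4 = 761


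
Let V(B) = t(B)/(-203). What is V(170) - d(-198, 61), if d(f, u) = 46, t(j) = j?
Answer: -9508/203 ≈ -46.837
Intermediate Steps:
V(B) = -B/203 (V(B) = B/(-203) = B*(-1/203) = -B/203)
V(170) - d(-198, 61) = -1/203*170 - 1*46 = -170/203 - 46 = -9508/203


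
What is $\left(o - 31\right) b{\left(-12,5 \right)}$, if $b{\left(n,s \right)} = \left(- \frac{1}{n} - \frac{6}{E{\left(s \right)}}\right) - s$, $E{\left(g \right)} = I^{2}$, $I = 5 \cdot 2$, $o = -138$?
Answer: $\frac{252317}{300} \approx 841.06$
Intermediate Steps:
$I = 10$
$E{\left(g \right)} = 100$ ($E{\left(g \right)} = 10^{2} = 100$)
$b{\left(n,s \right)} = - \frac{3}{50} - s - \frac{1}{n}$ ($b{\left(n,s \right)} = \left(- \frac{1}{n} - \frac{6}{100}\right) - s = \left(- \frac{1}{n} - \frac{3}{50}\right) - s = \left(- \frac{3}{50} - \frac{1}{n}\right) - s = - \frac{3}{50} - s - \frac{1}{n}$)
$\left(o - 31\right) b{\left(-12,5 \right)} = \left(-138 - 31\right) \left(- \frac{3}{50} - 5 - \frac{1}{-12}\right) = - 169 \left(- \frac{3}{50} - 5 - - \frac{1}{12}\right) = - 169 \left(- \frac{3}{50} - 5 + \frac{1}{12}\right) = \left(-169\right) \left(- \frac{1493}{300}\right) = \frac{252317}{300}$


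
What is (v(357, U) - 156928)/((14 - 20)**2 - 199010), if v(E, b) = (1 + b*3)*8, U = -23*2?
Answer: 79012/99487 ≈ 0.79419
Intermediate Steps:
U = -46
v(E, b) = 8 + 24*b (v(E, b) = (1 + 3*b)*8 = 8 + 24*b)
(v(357, U) - 156928)/((14 - 20)**2 - 199010) = ((8 + 24*(-46)) - 156928)/((14 - 20)**2 - 199010) = ((8 - 1104) - 156928)/((-6)**2 - 199010) = (-1096 - 156928)/(36 - 199010) = -158024/(-198974) = -158024*(-1/198974) = 79012/99487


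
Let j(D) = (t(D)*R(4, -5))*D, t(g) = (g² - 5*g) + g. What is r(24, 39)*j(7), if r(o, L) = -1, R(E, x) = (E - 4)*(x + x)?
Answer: 0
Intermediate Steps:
t(g) = g² - 4*g
R(E, x) = 2*x*(-4 + E) (R(E, x) = (-4 + E)*(2*x) = 2*x*(-4 + E))
j(D) = 0 (j(D) = ((D*(-4 + D))*(2*(-5)*(-4 + 4)))*D = ((D*(-4 + D))*(2*(-5)*0))*D = ((D*(-4 + D))*0)*D = 0*D = 0)
r(24, 39)*j(7) = -1*0 = 0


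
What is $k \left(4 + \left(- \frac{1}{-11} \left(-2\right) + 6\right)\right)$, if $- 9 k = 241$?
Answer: $- \frac{2892}{11} \approx -262.91$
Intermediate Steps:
$k = - \frac{241}{9}$ ($k = \left(- \frac{1}{9}\right) 241 = - \frac{241}{9} \approx -26.778$)
$k \left(4 + \left(- \frac{1}{-11} \left(-2\right) + 6\right)\right) = - \frac{241 \left(4 + \left(- \frac{1}{-11} \left(-2\right) + 6\right)\right)}{9} = - \frac{241 \left(4 + \left(\left(-1\right) \left(- \frac{1}{11}\right) \left(-2\right) + 6\right)\right)}{9} = - \frac{241 \left(4 + \left(\frac{1}{11} \left(-2\right) + 6\right)\right)}{9} = - \frac{241 \left(4 + \left(- \frac{2}{11} + 6\right)\right)}{9} = - \frac{241 \left(4 + \frac{64}{11}\right)}{9} = \left(- \frac{241}{9}\right) \frac{108}{11} = - \frac{2892}{11}$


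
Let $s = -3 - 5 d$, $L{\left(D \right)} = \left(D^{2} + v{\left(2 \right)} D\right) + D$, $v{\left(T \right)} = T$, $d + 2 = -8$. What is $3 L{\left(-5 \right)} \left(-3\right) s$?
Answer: $-4230$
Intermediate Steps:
$d = -10$ ($d = -2 - 8 = -10$)
$L{\left(D \right)} = D^{2} + 3 D$ ($L{\left(D \right)} = \left(D^{2} + 2 D\right) + D = D^{2} + 3 D$)
$s = 47$ ($s = -3 - -50 = -3 + 50 = 47$)
$3 L{\left(-5 \right)} \left(-3\right) s = 3 \left(- 5 \left(3 - 5\right)\right) \left(-3\right) 47 = 3 \left(\left(-5\right) \left(-2\right)\right) \left(-3\right) 47 = 3 \cdot 10 \left(-3\right) 47 = 30 \left(-3\right) 47 = \left(-90\right) 47 = -4230$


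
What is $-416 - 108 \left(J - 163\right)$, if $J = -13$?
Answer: $18592$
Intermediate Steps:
$-416 - 108 \left(J - 163\right) = -416 - 108 \left(-13 - 163\right) = -416 - -19008 = -416 + 19008 = 18592$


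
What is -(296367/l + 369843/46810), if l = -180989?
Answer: -53064575457/8472095090 ≈ -6.2635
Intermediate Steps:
-(296367/l + 369843/46810) = -(296367/(-180989) + 369843/46810) = -(296367*(-1/180989) + 369843*(1/46810)) = -(-296367/180989 + 369843/46810) = -1*53064575457/8472095090 = -53064575457/8472095090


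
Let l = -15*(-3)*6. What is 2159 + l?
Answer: 2429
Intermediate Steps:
l = 270 (l = 45*6 = 270)
2159 + l = 2159 + 270 = 2429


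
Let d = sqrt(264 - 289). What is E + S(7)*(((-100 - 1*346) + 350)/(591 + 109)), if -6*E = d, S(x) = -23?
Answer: 552/175 - 5*I/6 ≈ 3.1543 - 0.83333*I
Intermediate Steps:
d = 5*I (d = sqrt(-25) = 5*I ≈ 5.0*I)
E = -5*I/6 ≈ -0.83333*I
E + S(7)*(((-100 - 1*346) + 350)/(591 + 109)) = -5*I/6 - 23*((-100 - 1*346) + 350)/(591 + 109) = -5*I/6 - 23*((-100 - 346) + 350)/700 = -5*I/6 - 23*(-446 + 350)/700 = -5*I/6 - (-2208)/700 = -5*I/6 - 23*(-24/175) = -5*I/6 + 552/175 = 552/175 - 5*I/6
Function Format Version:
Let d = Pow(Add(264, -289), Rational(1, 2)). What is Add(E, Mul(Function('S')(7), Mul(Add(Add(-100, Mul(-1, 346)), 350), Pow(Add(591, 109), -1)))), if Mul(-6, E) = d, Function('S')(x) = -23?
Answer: Add(Rational(552, 175), Mul(Rational(-5, 6), I)) ≈ Add(3.1543, Mul(-0.83333, I))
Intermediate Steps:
d = Mul(5, I) (d = Pow(-25, Rational(1, 2)) = Mul(5, I) ≈ Mul(5.0000, I))
E = Mul(Rational(-5, 6), I) (E = Mul(Rational(-1, 6), Mul(5, I)) = Mul(Rational(-5, 6), I) ≈ Mul(-0.83333, I))
Add(E, Mul(Function('S')(7), Mul(Add(Add(-100, Mul(-1, 346)), 350), Pow(Add(591, 109), -1)))) = Add(Mul(Rational(-5, 6), I), Mul(-23, Mul(Add(Add(-100, Mul(-1, 346)), 350), Pow(Add(591, 109), -1)))) = Add(Mul(Rational(-5, 6), I), Mul(-23, Mul(Add(Add(-100, -346), 350), Pow(700, -1)))) = Add(Mul(Rational(-5, 6), I), Mul(-23, Mul(Add(-446, 350), Rational(1, 700)))) = Add(Mul(Rational(-5, 6), I), Mul(-23, Mul(-96, Rational(1, 700)))) = Add(Mul(Rational(-5, 6), I), Mul(-23, Rational(-24, 175))) = Add(Mul(Rational(-5, 6), I), Rational(552, 175)) = Add(Rational(552, 175), Mul(Rational(-5, 6), I))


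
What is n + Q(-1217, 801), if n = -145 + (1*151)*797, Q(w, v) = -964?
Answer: 119238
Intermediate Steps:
n = 120202 (n = -145 + 151*797 = -145 + 120347 = 120202)
n + Q(-1217, 801) = 120202 - 964 = 119238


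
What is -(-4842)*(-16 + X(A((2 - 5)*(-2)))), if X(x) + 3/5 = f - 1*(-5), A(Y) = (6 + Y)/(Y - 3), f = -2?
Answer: -329256/5 ≈ -65851.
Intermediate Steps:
A(Y) = (6 + Y)/(-3 + Y)
X(x) = 12/5 (X(x) = -⅗ + (-2 - 1*(-5)) = -⅗ + (-2 + 5) = -⅗ + 3 = 12/5)
-(-4842)*(-16 + X(A((2 - 5)*(-2)))) = -(-4842)*(-16 + 12/5) = -(-4842)*(-68)/5 = -269*1224/5 = -329256/5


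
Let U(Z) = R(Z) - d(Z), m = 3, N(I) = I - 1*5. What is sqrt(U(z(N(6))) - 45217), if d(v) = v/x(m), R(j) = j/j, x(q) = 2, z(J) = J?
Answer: I*sqrt(180866)/2 ≈ 212.64*I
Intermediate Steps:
N(I) = -5 + I (N(I) = I - 5 = -5 + I)
R(j) = 1
d(v) = v/2
U(Z) = 1 - Z/2
sqrt(U(z(N(6))) - 45217) = sqrt((1 - (-5 + 6)/2) - 45217) = sqrt((1 - 1/2*1) - 45217) = sqrt((1 - 1/2) - 45217) = sqrt(1/2 - 45217) = sqrt(-90433/2) = I*sqrt(180866)/2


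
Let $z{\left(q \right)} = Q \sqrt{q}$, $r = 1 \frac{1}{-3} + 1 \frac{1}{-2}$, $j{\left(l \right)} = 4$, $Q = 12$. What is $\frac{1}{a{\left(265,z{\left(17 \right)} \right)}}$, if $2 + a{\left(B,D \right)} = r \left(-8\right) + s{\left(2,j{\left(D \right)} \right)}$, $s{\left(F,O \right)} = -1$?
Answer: $\frac{3}{11} \approx 0.27273$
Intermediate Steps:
$r = - \frac{5}{6}$ ($r = 1 \left(- \frac{1}{3}\right) + 1 \left(- \frac{1}{2}\right) = - \frac{1}{3} - \frac{1}{2} = - \frac{5}{6} \approx -0.83333$)
$z{\left(q \right)} = 12 \sqrt{q}$
$a{\left(B,D \right)} = \frac{11}{3}$ ($a{\left(B,D \right)} = -2 - - \frac{17}{3} = -2 + \left(\frac{20}{3} - 1\right) = -2 + \frac{17}{3} = \frac{11}{3}$)
$\frac{1}{a{\left(265,z{\left(17 \right)} \right)}} = \frac{1}{\frac{11}{3}} = \frac{3}{11}$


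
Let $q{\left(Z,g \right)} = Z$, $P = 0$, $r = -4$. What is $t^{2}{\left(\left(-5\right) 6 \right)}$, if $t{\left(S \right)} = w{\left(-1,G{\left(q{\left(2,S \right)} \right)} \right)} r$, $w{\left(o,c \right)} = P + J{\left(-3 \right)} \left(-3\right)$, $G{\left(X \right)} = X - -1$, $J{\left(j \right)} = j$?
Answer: $1296$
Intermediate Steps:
$G{\left(X \right)} = 1 + X$ ($G{\left(X \right)} = X + 1 = 1 + X$)
$w{\left(o,c \right)} = 9$ ($w{\left(o,c \right)} = 0 - -9 = 0 + 9 = 9$)
$t{\left(S \right)} = -36$ ($t{\left(S \right)} = 9 \left(-4\right) = -36$)
$t^{2}{\left(\left(-5\right) 6 \right)} = \left(-36\right)^{2} = 1296$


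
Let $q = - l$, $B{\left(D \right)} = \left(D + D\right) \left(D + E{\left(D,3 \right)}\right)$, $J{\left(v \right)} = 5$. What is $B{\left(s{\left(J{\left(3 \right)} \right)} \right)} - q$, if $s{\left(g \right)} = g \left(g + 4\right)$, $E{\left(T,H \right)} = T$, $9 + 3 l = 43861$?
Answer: $\frac{68152}{3} \approx 22717.0$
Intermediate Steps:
$l = \frac{43852}{3}$ ($l = -3 + \frac{1}{3} \cdot 43861 = -3 + \frac{43861}{3} = \frac{43852}{3} \approx 14617.0$)
$s{\left(g \right)} = g \left(4 + g\right)$
$B{\left(D \right)} = 4 D^{2}$ ($B{\left(D \right)} = \left(D + D\right) \left(D + D\right) = 2 D 2 D = 4 D^{2}$)
$q = - \frac{43852}{3}$ ($q = \left(-1\right) \frac{43852}{3} = - \frac{43852}{3} \approx -14617.0$)
$B{\left(s{\left(J{\left(3 \right)} \right)} \right)} - q = 4 \left(5 \left(4 + 5\right)\right)^{2} - - \frac{43852}{3} = 4 \left(5 \cdot 9\right)^{2} + \frac{43852}{3} = 4 \cdot 45^{2} + \frac{43852}{3} = 4 \cdot 2025 + \frac{43852}{3} = 8100 + \frac{43852}{3} = \frac{68152}{3}$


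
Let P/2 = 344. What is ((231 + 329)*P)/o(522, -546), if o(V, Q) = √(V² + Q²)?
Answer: 19264*√634/951 ≈ 510.05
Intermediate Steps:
P = 688 (P = 2*344 = 688)
o(V, Q) = √(Q² + V²)
((231 + 329)*P)/o(522, -546) = ((231 + 329)*688)/(√((-546)² + 522²)) = (560*688)/(√(298116 + 272484)) = 385280/(√570600) = 385280/((30*√634)) = 385280*(√634/19020) = 19264*√634/951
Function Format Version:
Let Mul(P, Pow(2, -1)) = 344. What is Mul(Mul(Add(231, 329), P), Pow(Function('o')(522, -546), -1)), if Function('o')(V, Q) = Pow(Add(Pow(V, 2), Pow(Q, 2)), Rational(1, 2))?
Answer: Mul(Rational(19264, 951), Pow(634, Rational(1, 2))) ≈ 510.05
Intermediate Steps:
P = 688 (P = Mul(2, 344) = 688)
Function('o')(V, Q) = Pow(Add(Pow(Q, 2), Pow(V, 2)), Rational(1, 2))
Mul(Mul(Add(231, 329), P), Pow(Function('o')(522, -546), -1)) = Mul(Mul(Add(231, 329), 688), Pow(Pow(Add(Pow(-546, 2), Pow(522, 2)), Rational(1, 2)), -1)) = Mul(Mul(560, 688), Pow(Pow(Add(298116, 272484), Rational(1, 2)), -1)) = Mul(385280, Pow(Pow(570600, Rational(1, 2)), -1)) = Mul(385280, Pow(Mul(30, Pow(634, Rational(1, 2))), -1)) = Mul(385280, Mul(Rational(1, 19020), Pow(634, Rational(1, 2)))) = Mul(Rational(19264, 951), Pow(634, Rational(1, 2)))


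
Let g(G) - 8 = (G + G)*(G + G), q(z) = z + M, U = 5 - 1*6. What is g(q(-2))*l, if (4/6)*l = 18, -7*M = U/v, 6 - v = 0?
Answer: 31251/49 ≈ 637.78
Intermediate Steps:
U = -1 (U = 5 - 6 = -1)
v = 6 (v = 6 - 1*0 = 6 + 0 = 6)
M = 1/42 (M = -(-1)/(7*6) = -⅐*(-⅙) = 1/42 ≈ 0.023810)
l = 27 (l = (3/2)*18 = 27)
q(z) = 1/42 + z (q(z) = z + 1/42 = 1/42 + z)
g(G) = 8 + 4*G² (g(G) = 8 + (G + G)*(G + G) = 8 + (2*G)*(2*G) = 8 + 4*G²)
g(q(-2))*l = (8 + 4*(1/42 - 2)²)*27 = (8 + 4*(-83/42)²)*27 = (8 + 4*(6889/1764))*27 = (8 + 6889/441)*27 = (10417/441)*27 = 31251/49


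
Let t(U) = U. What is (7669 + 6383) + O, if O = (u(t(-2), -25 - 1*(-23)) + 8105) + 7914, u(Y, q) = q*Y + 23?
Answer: 30098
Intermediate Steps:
u(Y, q) = 23 + Y*q (u(Y, q) = Y*q + 23 = 23 + Y*q)
O = 16046 (O = ((23 - 2*(-25 - 1*(-23))) + 8105) + 7914 = ((23 - 2*(-25 + 23)) + 8105) + 7914 = ((23 - 2*(-2)) + 8105) + 7914 = ((23 + 4) + 8105) + 7914 = (27 + 8105) + 7914 = 8132 + 7914 = 16046)
(7669 + 6383) + O = (7669 + 6383) + 16046 = 14052 + 16046 = 30098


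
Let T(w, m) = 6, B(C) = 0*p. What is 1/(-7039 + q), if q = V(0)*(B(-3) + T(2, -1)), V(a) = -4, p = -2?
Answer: -1/7063 ≈ -0.00014158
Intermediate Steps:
B(C) = 0 (B(C) = 0*(-2) = 0)
q = -24 (q = -4*(0 + 6) = -4*6 = -24)
1/(-7039 + q) = 1/(-7039 - 24) = 1/(-7063) = -1/7063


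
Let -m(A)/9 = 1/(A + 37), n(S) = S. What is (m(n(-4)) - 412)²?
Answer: 20566225/121 ≈ 1.6997e+5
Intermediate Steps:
m(A) = -9/(37 + A) (m(A) = -9/(A + 37) = -9/(37 + A))
(m(n(-4)) - 412)² = (-9/(37 - 4) - 412)² = (-9/33 - 412)² = (-9*1/33 - 412)² = (-3/11 - 412)² = (-4535/11)² = 20566225/121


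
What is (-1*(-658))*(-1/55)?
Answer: -658/55 ≈ -11.964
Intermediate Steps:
(-1*(-658))*(-1/55) = 658*(-1*1/55) = 658*(-1/55) = -658/55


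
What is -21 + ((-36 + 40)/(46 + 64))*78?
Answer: -999/55 ≈ -18.164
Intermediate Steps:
-21 + ((-36 + 40)/(46 + 64))*78 = -21 + (4/110)*78 = -21 + (4*(1/110))*78 = -21 + (2/55)*78 = -21 + 156/55 = -999/55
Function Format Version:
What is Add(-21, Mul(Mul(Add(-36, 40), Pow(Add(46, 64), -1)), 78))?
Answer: Rational(-999, 55) ≈ -18.164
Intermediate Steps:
Add(-21, Mul(Mul(Add(-36, 40), Pow(Add(46, 64), -1)), 78)) = Add(-21, Mul(Mul(4, Pow(110, -1)), 78)) = Add(-21, Mul(Mul(4, Rational(1, 110)), 78)) = Add(-21, Mul(Rational(2, 55), 78)) = Add(-21, Rational(156, 55)) = Rational(-999, 55)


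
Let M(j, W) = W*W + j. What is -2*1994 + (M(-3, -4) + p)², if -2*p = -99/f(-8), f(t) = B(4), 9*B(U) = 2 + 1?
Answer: 88377/4 ≈ 22094.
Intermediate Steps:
B(U) = ⅓ (B(U) = (2 + 1)/9 = (⅑)*3 = ⅓)
f(t) = ⅓
M(j, W) = j + W² (M(j, W) = W² + j = j + W²)
p = 297/2 (p = -(-99)/(2*⅓) = -(-99)*3/2 = -½*(-297) = 297/2 ≈ 148.50)
-2*1994 + (M(-3, -4) + p)² = -2*1994 + ((-3 + (-4)²) + 297/2)² = -3988 + ((-3 + 16) + 297/2)² = -3988 + (13 + 297/2)² = -3988 + (323/2)² = -3988 + 104329/4 = 88377/4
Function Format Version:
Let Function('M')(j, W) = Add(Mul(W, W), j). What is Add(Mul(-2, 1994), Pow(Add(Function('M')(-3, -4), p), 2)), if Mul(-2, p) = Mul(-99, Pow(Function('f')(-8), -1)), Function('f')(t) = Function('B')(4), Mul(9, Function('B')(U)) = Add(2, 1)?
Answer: Rational(88377, 4) ≈ 22094.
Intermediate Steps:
Function('B')(U) = Rational(1, 3) (Function('B')(U) = Mul(Rational(1, 9), Add(2, 1)) = Mul(Rational(1, 9), 3) = Rational(1, 3))
Function('f')(t) = Rational(1, 3)
Function('M')(j, W) = Add(j, Pow(W, 2)) (Function('M')(j, W) = Add(Pow(W, 2), j) = Add(j, Pow(W, 2)))
p = Rational(297, 2) (p = Mul(Rational(-1, 2), Mul(-99, Pow(Rational(1, 3), -1))) = Mul(Rational(-1, 2), Mul(-99, 3)) = Mul(Rational(-1, 2), -297) = Rational(297, 2) ≈ 148.50)
Add(Mul(-2, 1994), Pow(Add(Function('M')(-3, -4), p), 2)) = Add(Mul(-2, 1994), Pow(Add(Add(-3, Pow(-4, 2)), Rational(297, 2)), 2)) = Add(-3988, Pow(Add(Add(-3, 16), Rational(297, 2)), 2)) = Add(-3988, Pow(Add(13, Rational(297, 2)), 2)) = Add(-3988, Pow(Rational(323, 2), 2)) = Add(-3988, Rational(104329, 4)) = Rational(88377, 4)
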